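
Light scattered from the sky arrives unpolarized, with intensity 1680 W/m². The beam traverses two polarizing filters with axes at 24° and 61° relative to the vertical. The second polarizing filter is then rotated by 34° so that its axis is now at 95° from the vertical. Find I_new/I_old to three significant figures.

I_new/I_old ≈ 0.166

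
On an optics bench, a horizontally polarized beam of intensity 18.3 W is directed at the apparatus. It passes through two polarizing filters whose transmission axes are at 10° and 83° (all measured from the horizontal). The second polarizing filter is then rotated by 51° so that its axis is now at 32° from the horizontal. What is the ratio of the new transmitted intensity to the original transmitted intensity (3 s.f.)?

Before rotation:
I₁ = I₀ cos²(10° − 0°) = I₀ cos²(10°) = 0.9698 I₀.
I₂ = I₁ cos²(83° − 10°) = 0.9698 I₀ · cos²(73°) = 0.0829 I₀.
After rotation:
I₁ = I₀ cos²(10° − 0°) = I₀ cos²(10°) = 0.9698 I₀.
I₂ = I₁ cos²(32° − 10°) = 0.9698 I₀ · cos²(22°) = 0.8337 I₀.
Ratio = 0.8337 / 0.0829 = 10.06.

I_new/I_old ≈ 10.1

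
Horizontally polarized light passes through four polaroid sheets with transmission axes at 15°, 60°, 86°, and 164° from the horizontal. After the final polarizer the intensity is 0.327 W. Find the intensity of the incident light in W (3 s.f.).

I₀ ≈ 20.1 W

I₁ = I₀ cos²(15° − 0°) = I₀ cos²(15°) = 0.933 I₀.
I₂ = I₁ cos²(60° − 15°) = 0.933 I₀ · cos²(45°) = 0.4665 I₀.
I₃ = I₂ cos²(86° − 60°) = 0.4665 I₀ · cos²(26°) = 0.3769 I₀.
I₄ = I₃ cos²(164° − 86°) = 0.3769 I₀ · cos²(78°) = 0.01629 I₀.
So 0.327 W = 0.01629 I₀, giving I₀ = 0.327/0.01629 = 20.07 W.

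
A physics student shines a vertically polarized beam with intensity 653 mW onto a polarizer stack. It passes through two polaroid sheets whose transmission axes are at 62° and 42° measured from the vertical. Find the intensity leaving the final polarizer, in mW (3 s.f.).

I ≈ 127 mW

By Malus's law, I₁ = 653 mW · cos²(62°) = 143.9 mW.
I₂ = I₁ · cos²(20°) = 143.9 · 0.883 = 127.1 mW.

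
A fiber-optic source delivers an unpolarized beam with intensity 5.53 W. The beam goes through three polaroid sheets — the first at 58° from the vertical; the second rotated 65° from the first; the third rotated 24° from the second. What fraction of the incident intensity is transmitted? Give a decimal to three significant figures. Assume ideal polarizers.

I/I₀ ≈ 0.0745

Unpolarized light through the first polarizer → I₁ = 5.53 W/2 = 2.765 W, polarized at 58°.
I₂ = I₁ · cos²(65°) = 2.765 · 0.1786 = 0.4938 W.
I₃ = I₂ · cos²(24°) = 0.4938 · 0.8346 = 0.4121 W.
Transmitted fraction = 0.07453.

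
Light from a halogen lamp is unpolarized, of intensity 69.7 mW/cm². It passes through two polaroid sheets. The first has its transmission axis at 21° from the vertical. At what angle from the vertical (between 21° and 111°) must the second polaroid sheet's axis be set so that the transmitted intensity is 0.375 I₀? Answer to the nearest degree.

θ ≈ 51°

Unpolarized light through the first polarizer → I₁ = ½ I₀, now polarized at 21°.
Need I₂/I₀ = 0.375, so cos²(θ − 21°) = 0.375 / 0.5 = 0.75.
θ − 21° = arccos(√0.75) = 30.0°, giving θ ≈ 21 + 30.0 = 51.0°.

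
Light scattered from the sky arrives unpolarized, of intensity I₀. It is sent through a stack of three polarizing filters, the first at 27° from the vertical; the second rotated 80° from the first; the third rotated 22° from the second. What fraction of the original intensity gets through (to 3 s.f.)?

≈ 0.0130 I₀

Unpolarized light through the first polarizer → I₁ = ½ I₀, now polarized at 27°.
I₂ = I₁ cos²(80°) = 0.5 · 0.03015 I₀ = 0.01508 I₀.
I₃ = I₂ cos²(22°) = 0.01508 · 0.8597 I₀ = 0.01296 I₀.
Transmitted fraction = 0.01296.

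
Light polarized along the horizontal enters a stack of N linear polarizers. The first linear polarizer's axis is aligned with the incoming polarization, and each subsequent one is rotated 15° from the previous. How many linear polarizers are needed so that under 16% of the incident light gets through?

N = 28

First polarizer is aligned with the polarization: full transmission.
Each further stage multiplies by cos²(15°) = 0.933.
After N polarizers: T = 0.933^(N−1). Require T < 0.16 ⇒ N−1 > ln(0.16)/ln(0.933) = 26.43, so N−1 ≥ 27 and N = 28.
Check: N=28 gives T = 0.1538 < 0.16; N=27 gives T = 0.1648.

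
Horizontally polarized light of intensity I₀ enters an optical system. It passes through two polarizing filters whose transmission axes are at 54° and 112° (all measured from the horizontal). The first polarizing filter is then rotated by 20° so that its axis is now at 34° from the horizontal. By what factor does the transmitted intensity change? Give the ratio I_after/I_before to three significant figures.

I_new/I_old ≈ 0.306

Before rotation:
I₁ = I₀ cos²(54° − 0°) = I₀ cos²(54°) = 0.3455 I₀.
I₂ = I₁ cos²(112° − 54°) = 0.3455 I₀ · cos²(58°) = 0.09702 I₀.
After rotation:
I₁ = I₀ cos²(34° − 0°) = I₀ cos²(34°) = 0.6873 I₀.
I₂ = I₁ cos²(112° − 34°) = 0.6873 I₀ · cos²(78°) = 0.02971 I₀.
Ratio = 0.02971 / 0.09702 = 0.3062.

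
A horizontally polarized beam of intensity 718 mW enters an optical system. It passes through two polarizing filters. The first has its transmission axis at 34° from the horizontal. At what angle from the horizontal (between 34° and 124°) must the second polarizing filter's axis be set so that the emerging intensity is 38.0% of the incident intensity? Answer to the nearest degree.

I₁ = I₀ cos²(34° − 0°) = I₀ cos²(34°) = 0.6873 I₀.
Need I₂/I₀ = 0.38, so cos²(θ − 34°) = 0.38 / 0.6873 = 0.5529.
θ − 34° = arccos(√0.5529) = 42.0°, giving θ ≈ 34 + 42.0 = 76.0°.

θ ≈ 76°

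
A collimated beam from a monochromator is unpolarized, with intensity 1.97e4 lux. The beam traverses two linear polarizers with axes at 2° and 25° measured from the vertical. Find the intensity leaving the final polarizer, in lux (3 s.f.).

I ≈ 8350 lux

Unpolarized light through the first polarizer → I₁ = 1.97e4 lux/2 = 9850 lux, polarized at 2°.
I₂ = I₁ · cos²(23°) = 9850 · 0.8473 = 8346 lux.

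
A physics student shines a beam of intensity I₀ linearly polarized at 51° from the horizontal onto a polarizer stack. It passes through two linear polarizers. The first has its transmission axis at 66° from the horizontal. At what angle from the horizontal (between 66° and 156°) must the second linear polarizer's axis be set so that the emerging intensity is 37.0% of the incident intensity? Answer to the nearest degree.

By Malus's law, I₁ = I₀ cos²(66° − 51°) = I₀ cos²(15°) = 0.933 I₀.
Need I₂/I₀ = 0.37, so cos²(θ − 66°) = 0.37 / 0.933 = 0.3966.
θ − 66° = arccos(√0.3966) = 51.0°, giving θ ≈ 66 + 51.0 = 117.0°.

θ ≈ 117°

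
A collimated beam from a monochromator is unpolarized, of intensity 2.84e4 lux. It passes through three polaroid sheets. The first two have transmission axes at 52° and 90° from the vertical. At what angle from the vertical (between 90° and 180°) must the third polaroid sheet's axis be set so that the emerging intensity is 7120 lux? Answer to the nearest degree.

Unpolarized light through the first polarizer → I₁ = ½ I₀, now polarized at 52°.
I₂ = I₁ cos²(90° − 52°) = 0.5 I₀ · cos²(38°) = 0.3105 I₀.
Target fraction: 7120 / 2.84e4 lux = 0.2507 of I₀.
Need I₃/I₀ = 0.2507, so cos²(θ − 90°) = 0.2507 / 0.3105 = 0.8075.
θ − 90° = arccos(√0.8075) = 26.0°, giving θ ≈ 90 + 26.0 = 116.0°.

θ ≈ 116°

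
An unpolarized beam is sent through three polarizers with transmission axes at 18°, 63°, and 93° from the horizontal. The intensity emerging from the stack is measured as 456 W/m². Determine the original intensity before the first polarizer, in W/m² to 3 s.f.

I₀ ≈ 2430 W/m²

Unpolarized light through the first polarizer → I₁ = ½ I₀, now polarized at 18°.
I₂ = I₁ cos²(63° − 18°) = 0.5 I₀ · cos²(45°) = 0.25 I₀.
I₃ = I₂ cos²(93° − 63°) = 0.25 I₀ · cos²(30°) = 0.1875 I₀.
So 456 W/m² = 0.1875 I₀, giving I₀ = 456/0.1875 = 2432 W/m².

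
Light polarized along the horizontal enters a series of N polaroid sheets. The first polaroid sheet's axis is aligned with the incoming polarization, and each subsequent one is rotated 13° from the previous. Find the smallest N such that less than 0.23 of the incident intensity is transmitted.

First polarizer is aligned with the polarization: full transmission.
Each further stage multiplies by cos²(13°) = 0.9494.
After N polarizers: T = 0.9494^(N−1). Require T < 0.23 ⇒ N−1 > ln(0.23)/ln(0.9494) = 28.30, so N−1 ≥ 29 and N = 30.
Check: N=30 gives T = 0.2218 < 0.23; N=29 gives T = 0.2336.

N = 30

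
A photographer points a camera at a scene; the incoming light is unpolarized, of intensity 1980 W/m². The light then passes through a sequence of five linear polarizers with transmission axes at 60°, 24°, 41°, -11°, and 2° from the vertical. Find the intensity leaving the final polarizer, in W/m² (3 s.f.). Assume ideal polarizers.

Unpolarized light through the first polarizer → I₁ = 1980 W/m²/2 = 990 W/m², polarized at 60°.
I₂ = I₁ · cos²(36°) = 990 · 0.6545 = 648 W/m².
I₃ = I₂ · cos²(17°) = 648 · 0.9145 = 592.6 W/m².
I₄ = I₃ · cos²(52°) = 592.6 · 0.379 = 224.6 W/m².
I₅ = I₄ · cos²(13°) = 224.6 · 0.9494 = 213.2 W/m².

I ≈ 213 W/m²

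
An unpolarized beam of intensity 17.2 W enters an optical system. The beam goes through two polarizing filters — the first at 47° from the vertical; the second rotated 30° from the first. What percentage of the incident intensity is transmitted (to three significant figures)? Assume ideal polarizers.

≈ 37.5%

Unpolarized light through the first polarizer → I₁ = 17.2 W/2 = 8.6 W, polarized at 47°.
I₂ = I₁ · cos²(30°) = 8.6 · 0.75 = 6.45 W.
That is 37.5% of the incident intensity.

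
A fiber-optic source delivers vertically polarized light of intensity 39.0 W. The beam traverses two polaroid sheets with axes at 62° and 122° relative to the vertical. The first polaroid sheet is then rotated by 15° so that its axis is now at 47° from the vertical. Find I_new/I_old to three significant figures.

Before rotation:
By Malus's law, I₁ = I₀ cos²(62° − 0°) = I₀ cos²(62°) = 0.2204 I₀.
I₂ = I₁ cos²(122° − 62°) = 0.2204 I₀ · cos²(60°) = 0.0551 I₀.
After rotation:
I₁ = I₀ cos²(47° − 0°) = I₀ cos²(47°) = 0.4651 I₀.
I₂ = I₁ cos²(122° − 47°) = 0.4651 I₀ · cos²(75°) = 0.03116 I₀.
Ratio = 0.03116 / 0.0551 = 0.5655.

I_new/I_old ≈ 0.565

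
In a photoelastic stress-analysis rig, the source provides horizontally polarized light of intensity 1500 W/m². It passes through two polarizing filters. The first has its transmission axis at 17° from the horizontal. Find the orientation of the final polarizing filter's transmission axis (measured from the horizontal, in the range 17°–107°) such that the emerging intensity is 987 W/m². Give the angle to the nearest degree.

θ ≈ 49°

I₁ = I₀ cos²(17° − 0°) = I₀ cos²(17°) = 0.9145 I₀.
Target fraction: 987 / 1500 W/m² = 0.658 of I₀.
Need I₂/I₀ = 0.658, so cos²(θ − 17°) = 0.658 / 0.9145 = 0.7195.
θ − 17° = arccos(√0.7195) = 32.0°, giving θ ≈ 17 + 32.0 = 49.0°.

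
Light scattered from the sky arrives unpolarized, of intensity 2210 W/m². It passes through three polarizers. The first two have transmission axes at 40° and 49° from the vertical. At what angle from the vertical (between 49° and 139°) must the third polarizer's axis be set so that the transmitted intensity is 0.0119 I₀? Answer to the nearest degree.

θ ≈ 130°

Unpolarized light through the first polarizer → I₁ = ½ I₀, now polarized at 40°.
I₂ = I₁ cos²(49° − 40°) = 0.5 I₀ · cos²(9°) = 0.4878 I₀.
Need I₃/I₀ = 0.0119, so cos²(θ − 49°) = 0.0119 / 0.4878 = 0.0244.
θ − 49° = arccos(√0.0244) = 81.0°, giving θ ≈ 49 + 81.0 = 130.0°.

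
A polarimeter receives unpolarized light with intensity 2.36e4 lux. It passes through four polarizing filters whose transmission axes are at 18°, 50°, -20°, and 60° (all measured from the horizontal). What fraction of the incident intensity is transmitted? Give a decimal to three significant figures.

I/I₀ ≈ 0.00127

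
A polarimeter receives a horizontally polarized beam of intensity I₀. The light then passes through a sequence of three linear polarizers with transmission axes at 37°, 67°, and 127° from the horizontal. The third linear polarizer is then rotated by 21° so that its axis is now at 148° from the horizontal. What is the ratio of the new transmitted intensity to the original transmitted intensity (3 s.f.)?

I_new/I_old ≈ 0.0979

Before rotation:
By Malus's law, I₁ = I₀ cos²(37° − 0°) = I₀ cos²(37°) = 0.6378 I₀.
I₂ = I₁ cos²(67° − 37°) = 0.6378 I₀ · cos²(30°) = 0.4784 I₀.
I₃ = I₂ cos²(127° − 67°) = 0.4784 I₀ · cos²(60°) = 0.1196 I₀.
After rotation:
I₁ = I₀ cos²(37° − 0°) = I₀ cos²(37°) = 0.6378 I₀.
I₂ = I₁ cos²(67° − 37°) = 0.6378 I₀ · cos²(30°) = 0.4784 I₀.
I₃ = I₂ cos²(148° − 67°) = 0.4784 I₀ · cos²(81°) = 0.01171 I₀.
Ratio = 0.01171 / 0.1196 = 0.09789.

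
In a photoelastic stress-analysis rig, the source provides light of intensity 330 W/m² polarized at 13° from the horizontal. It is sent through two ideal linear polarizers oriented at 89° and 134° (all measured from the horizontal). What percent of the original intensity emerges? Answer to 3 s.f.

I₁ = 330 W/m² · cos²(76°) = 19.31 W/m².
I₂ = I₁ · cos²(45°) = 19.31 · 0.5 = 9.657 W/m².
That is 2.926% of the incident intensity.

≈ 2.93%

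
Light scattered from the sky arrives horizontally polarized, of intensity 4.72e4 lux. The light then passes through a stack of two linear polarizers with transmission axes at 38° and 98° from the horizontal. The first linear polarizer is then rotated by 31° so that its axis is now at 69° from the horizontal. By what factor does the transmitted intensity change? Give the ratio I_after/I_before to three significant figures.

I_new/I_old ≈ 0.633

Before rotation:
I₁ = I₀ cos²(38° − 0°) = I₀ cos²(38°) = 0.621 I₀.
I₂ = I₁ cos²(98° − 38°) = 0.621 I₀ · cos²(60°) = 0.1552 I₀.
After rotation:
I₁ = I₀ cos²(69° − 0°) = I₀ cos²(69°) = 0.1284 I₀.
I₂ = I₁ cos²(98° − 69°) = 0.1284 I₀ · cos²(29°) = 0.09824 I₀.
Ratio = 0.09824 / 0.1552 = 0.6328.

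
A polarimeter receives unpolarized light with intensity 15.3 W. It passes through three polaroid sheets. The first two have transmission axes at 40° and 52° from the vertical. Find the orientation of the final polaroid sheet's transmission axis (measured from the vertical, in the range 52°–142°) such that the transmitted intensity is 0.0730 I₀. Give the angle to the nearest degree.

Unpolarized light through the first polarizer → I₁ = ½ I₀, now polarized at 40°.
I₂ = I₁ cos²(52° − 40°) = 0.5 I₀ · cos²(12°) = 0.4784 I₀.
Need I₃/I₀ = 0.073, so cos²(θ − 52°) = 0.073 / 0.4784 = 0.1526.
θ − 52° = arccos(√0.1526) = 67.0°, giving θ ≈ 52 + 67.0 = 119.0°.

θ ≈ 119°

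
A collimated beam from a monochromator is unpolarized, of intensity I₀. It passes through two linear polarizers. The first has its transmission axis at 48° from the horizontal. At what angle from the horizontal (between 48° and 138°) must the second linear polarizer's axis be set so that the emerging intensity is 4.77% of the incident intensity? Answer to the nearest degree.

θ ≈ 120°

Unpolarized light through the first polarizer → I₁ = ½ I₀, now polarized at 48°.
Need I₂/I₀ = 0.0477, so cos²(θ − 48°) = 0.0477 / 0.5 = 0.0954.
θ − 48° = arccos(√0.0954) = 72.0°, giving θ ≈ 48 + 72.0 = 120.0°.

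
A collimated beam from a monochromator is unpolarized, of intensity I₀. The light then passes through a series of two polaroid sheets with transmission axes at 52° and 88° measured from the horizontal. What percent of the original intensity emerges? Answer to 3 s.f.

≈ 32.7%

Unpolarized light through the first polarizer → I₁ = ½ I₀, now polarized at 52°.
I₂ = I₁ cos²(88° − 52°) = 0.5 I₀ · cos²(36°) = 0.3273 I₀.
That is 32.73% of the incident intensity.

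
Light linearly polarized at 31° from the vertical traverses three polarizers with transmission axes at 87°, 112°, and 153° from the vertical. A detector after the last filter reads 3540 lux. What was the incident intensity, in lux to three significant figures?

I₁ = I₀ cos²(87° − 31°) = I₀ cos²(56°) = 0.3127 I₀.
I₂ = I₁ cos²(112° − 87°) = 0.3127 I₀ · cos²(25°) = 0.2568 I₀.
I₃ = I₂ cos²(153° − 112°) = 0.2568 I₀ · cos²(41°) = 0.1463 I₀.
So 3540 lux = 0.1463 I₀, giving I₀ = 3540/0.1463 = 2.42e+04 lux.

I₀ ≈ 2.42e4 lux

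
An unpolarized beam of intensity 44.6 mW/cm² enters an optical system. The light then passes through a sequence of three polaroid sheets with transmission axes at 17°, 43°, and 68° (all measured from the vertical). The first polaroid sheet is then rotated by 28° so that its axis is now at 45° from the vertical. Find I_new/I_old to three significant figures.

I_new/I_old ≈ 1.24

Before rotation:
Unpolarized light through the first polarizer → I₁ = ½ I₀, now polarized at 17°.
I₂ = I₁ cos²(43° − 17°) = 0.5 I₀ · cos²(26°) = 0.4039 I₀.
I₃ = I₂ cos²(68° − 43°) = 0.4039 I₀ · cos²(25°) = 0.3318 I₀.
After rotation:
Unpolarized light through the first polarizer → I₁ = ½ I₀, now polarized at 45°.
I₂ = I₁ cos²(43° − 45°) = 0.5 I₀ · cos²(2°) = 0.4994 I₀.
I₃ = I₂ cos²(68° − 43°) = 0.4994 I₀ · cos²(25°) = 0.4102 I₀.
Ratio = 0.4102 / 0.3318 = 1.236.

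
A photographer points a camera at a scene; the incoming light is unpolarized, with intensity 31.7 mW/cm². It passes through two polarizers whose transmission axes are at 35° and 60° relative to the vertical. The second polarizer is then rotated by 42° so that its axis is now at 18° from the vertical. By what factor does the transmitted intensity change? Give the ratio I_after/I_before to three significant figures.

Before rotation:
Unpolarized light through the first polarizer → I₁ = ½ I₀, now polarized at 35°.
I₂ = I₁ cos²(60° − 35°) = 0.5 I₀ · cos²(25°) = 0.4107 I₀.
After rotation:
Unpolarized light through the first polarizer → I₁ = ½ I₀, now polarized at 35°.
I₂ = I₁ cos²(18° − 35°) = 0.5 I₀ · cos²(17°) = 0.4573 I₀.
Ratio = 0.4573 / 0.4107 = 1.113.

I_new/I_old ≈ 1.11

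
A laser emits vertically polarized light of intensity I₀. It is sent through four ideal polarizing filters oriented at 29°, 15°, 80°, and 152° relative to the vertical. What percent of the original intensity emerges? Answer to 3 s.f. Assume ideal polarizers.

I₁ = I₀ cos²(29° − 0°) = I₀ cos²(29°) = 0.765 I₀.
I₂ = I₁ cos²(15° − 29°) = 0.765 I₀ · cos²(14°) = 0.7202 I₀.
I₃ = I₂ cos²(80° − 15°) = 0.7202 I₀ · cos²(65°) = 0.1286 I₀.
I₄ = I₃ cos²(152° − 80°) = 0.1286 I₀ · cos²(72°) = 0.01228 I₀.
That is 1.228% of the incident intensity.

≈ 1.23%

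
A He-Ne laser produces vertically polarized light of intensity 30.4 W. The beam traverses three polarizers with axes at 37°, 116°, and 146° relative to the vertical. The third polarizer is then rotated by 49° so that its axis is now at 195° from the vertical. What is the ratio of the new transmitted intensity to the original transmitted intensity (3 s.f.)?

Before rotation:
I₁ = I₀ cos²(37° − 0°) = I₀ cos²(37°) = 0.6378 I₀.
I₂ = I₁ cos²(116° − 37°) = 0.6378 I₀ · cos²(79°) = 0.02322 I₀.
I₃ = I₂ cos²(146° − 116°) = 0.02322 I₀ · cos²(30°) = 0.01742 I₀.
After rotation:
I₁ = I₀ cos²(37° − 0°) = I₀ cos²(37°) = 0.6378 I₀.
I₂ = I₁ cos²(116° − 37°) = 0.6378 I₀ · cos²(79°) = 0.02322 I₀.
I₃ = I₂ cos²(195° − 116°) = 0.02322 I₀ · cos²(79°) = 0.0008455 I₀.
Ratio = 0.0008455 / 0.01742 = 0.04854.

I_new/I_old ≈ 0.0485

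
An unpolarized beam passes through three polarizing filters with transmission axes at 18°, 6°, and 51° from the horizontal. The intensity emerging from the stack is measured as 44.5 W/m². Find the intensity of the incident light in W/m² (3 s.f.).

Unpolarized light through the first polarizer → I₁ = ½ I₀, now polarized at 18°.
I₂ = I₁ cos²(6° − 18°) = 0.5 I₀ · cos²(12°) = 0.4784 I₀.
I₃ = I₂ cos²(51° − 6°) = 0.4784 I₀ · cos²(45°) = 0.2392 I₀.
So 44.5 W/m² = 0.2392 I₀, giving I₀ = 44.5/0.2392 = 186 W/m².

I₀ ≈ 186 W/m²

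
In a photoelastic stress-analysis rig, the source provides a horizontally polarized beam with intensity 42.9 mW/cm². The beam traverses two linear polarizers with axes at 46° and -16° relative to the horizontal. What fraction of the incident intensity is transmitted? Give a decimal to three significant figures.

I/I₀ ≈ 0.106

I₁ = 42.9 mW/cm² · cos²(46°) = 20.7 mW/cm².
I₂ = I₁ · cos²(62°) = 20.7 · 0.2204 = 4.563 mW/cm².
Transmitted fraction = 0.1064.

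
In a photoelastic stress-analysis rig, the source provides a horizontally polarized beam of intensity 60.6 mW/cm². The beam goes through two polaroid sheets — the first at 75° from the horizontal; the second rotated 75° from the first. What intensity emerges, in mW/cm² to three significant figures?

I ≈ 0.272 mW/cm²

By Malus's law, I₁ = 60.6 mW/cm² · cos²(75°) = 4.059 mW/cm².
I₂ = I₁ · cos²(75°) = 4.059 · 0.06699 = 0.2719 mW/cm².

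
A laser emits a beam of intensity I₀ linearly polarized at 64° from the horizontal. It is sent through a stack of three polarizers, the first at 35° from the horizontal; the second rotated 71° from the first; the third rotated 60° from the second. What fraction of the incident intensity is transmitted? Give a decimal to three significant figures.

≈ 0.0203 I₀

I₁ = I₀ cos²(35° − 64°) = I₀ cos²(29°) = 0.765 I₀.
I₂ = I₁ cos²(71°) = 0.765 · 0.106 I₀ = 0.08108 I₀.
I₃ = I₂ cos²(60°) = 0.08108 · 0.25 I₀ = 0.02027 I₀.
Transmitted fraction = 0.02027.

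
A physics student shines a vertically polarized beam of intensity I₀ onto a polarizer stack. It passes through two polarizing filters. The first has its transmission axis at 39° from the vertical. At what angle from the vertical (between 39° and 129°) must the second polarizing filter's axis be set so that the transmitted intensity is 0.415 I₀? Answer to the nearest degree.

θ ≈ 73°

By Malus's law, I₁ = I₀ cos²(39° − 0°) = I₀ cos²(39°) = 0.604 I₀.
Need I₂/I₀ = 0.415, so cos²(θ − 39°) = 0.415 / 0.604 = 0.6871.
θ − 39° = arccos(√0.6871) = 34.0°, giving θ ≈ 39 + 34.0 = 73.0°.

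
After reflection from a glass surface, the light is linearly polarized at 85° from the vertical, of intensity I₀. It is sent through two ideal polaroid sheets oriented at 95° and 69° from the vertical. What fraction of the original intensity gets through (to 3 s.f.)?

By Malus's law, I₁ = I₀ cos²(95° − 85°) = I₀ cos²(10°) = 0.9698 I₀.
I₂ = I₁ cos²(69° − 95°) = 0.9698 I₀ · cos²(26°) = 0.7835 I₀.
Transmitted fraction = 0.7835.

≈ 0.783 I₀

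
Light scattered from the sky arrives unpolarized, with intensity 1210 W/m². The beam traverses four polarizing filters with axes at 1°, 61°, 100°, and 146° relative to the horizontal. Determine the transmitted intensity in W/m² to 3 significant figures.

Unpolarized light through the first polarizer → I₁ = 1210 W/m²/2 = 605 W/m², polarized at 1°.
I₂ = I₁ · cos²(60°) = 605 · 0.25 = 151.3 W/m².
I₃ = I₂ · cos²(39°) = 151.3 · 0.604 = 91.35 W/m².
I₄ = I₃ · cos²(46°) = 91.35 · 0.4826 = 44.08 W/m².

I ≈ 44.1 W/m²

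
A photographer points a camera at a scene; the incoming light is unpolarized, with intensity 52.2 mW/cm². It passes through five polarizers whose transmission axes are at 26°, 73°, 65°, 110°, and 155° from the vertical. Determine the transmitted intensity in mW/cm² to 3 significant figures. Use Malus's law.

Unpolarized light through the first polarizer → I₁ = 52.2 mW/cm²/2 = 26.1 mW/cm², polarized at 26°.
I₂ = I₁ · cos²(47°) = 26.1 · 0.4651 = 12.14 mW/cm².
I₃ = I₂ · cos²(8°) = 12.14 · 0.9806 = 11.9 mW/cm².
I₄ = I₃ · cos²(45°) = 11.9 · 0.5 = 5.952 mW/cm².
I₅ = I₄ · cos²(45°) = 5.952 · 0.5 = 2.976 mW/cm².

I ≈ 2.98 mW/cm²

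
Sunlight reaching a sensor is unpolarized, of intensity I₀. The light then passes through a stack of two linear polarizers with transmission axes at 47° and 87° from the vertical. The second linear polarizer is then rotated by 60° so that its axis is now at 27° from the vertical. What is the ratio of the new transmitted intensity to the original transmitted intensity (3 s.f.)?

I_new/I_old ≈ 1.50

Before rotation:
Unpolarized light through the first polarizer → I₁ = ½ I₀, now polarized at 47°.
I₂ = I₁ cos²(87° − 47°) = 0.5 I₀ · cos²(40°) = 0.2934 I₀.
After rotation:
Unpolarized light through the first polarizer → I₁ = ½ I₀, now polarized at 47°.
I₂ = I₁ cos²(27° − 47°) = 0.5 I₀ · cos²(20°) = 0.4415 I₀.
Ratio = 0.4415 / 0.2934 = 1.505.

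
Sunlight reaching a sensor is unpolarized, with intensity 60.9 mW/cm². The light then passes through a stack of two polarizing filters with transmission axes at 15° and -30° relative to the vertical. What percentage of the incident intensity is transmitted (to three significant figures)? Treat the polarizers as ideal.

≈ 25.0%

Unpolarized light through the first polarizer → I₁ = 60.9 mW/cm²/2 = 30.45 mW/cm², polarized at 15°.
I₂ = I₁ · cos²(45°) = 30.45 · 0.5 = 15.23 mW/cm².
That is 25% of the incident intensity.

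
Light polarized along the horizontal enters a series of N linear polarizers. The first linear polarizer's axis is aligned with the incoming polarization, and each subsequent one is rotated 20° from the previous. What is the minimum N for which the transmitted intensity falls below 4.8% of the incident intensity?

N = 26

First polarizer is aligned with the polarization: full transmission.
Each further stage multiplies by cos²(20°) = 0.883.
After N polarizers: T = 0.883^(N−1). Require T < 0.048 ⇒ N−1 > ln(0.048)/ln(0.883) = 24.41, so N−1 ≥ 25 and N = 26.
Check: N=26 gives T = 0.0446 < 0.048; N=25 gives T = 0.0505.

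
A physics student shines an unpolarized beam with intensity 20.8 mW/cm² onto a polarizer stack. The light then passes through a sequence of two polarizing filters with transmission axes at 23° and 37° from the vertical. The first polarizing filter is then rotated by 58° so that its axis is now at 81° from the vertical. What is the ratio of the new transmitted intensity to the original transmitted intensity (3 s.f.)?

I_new/I_old ≈ 0.550

Before rotation:
Unpolarized light through the first polarizer → I₁ = ½ I₀, now polarized at 23°.
I₂ = I₁ cos²(37° − 23°) = 0.5 I₀ · cos²(14°) = 0.4707 I₀.
After rotation:
Unpolarized light through the first polarizer → I₁ = ½ I₀, now polarized at 81°.
I₂ = I₁ cos²(37° − 81°) = 0.5 I₀ · cos²(44°) = 0.2587 I₀.
Ratio = 0.2587 / 0.4707 = 0.5496.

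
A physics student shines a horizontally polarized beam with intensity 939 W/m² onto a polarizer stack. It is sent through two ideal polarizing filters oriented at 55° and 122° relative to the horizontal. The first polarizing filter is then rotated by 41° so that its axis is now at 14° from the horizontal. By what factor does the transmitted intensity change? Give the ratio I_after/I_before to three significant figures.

I_new/I_old ≈ 1.79

Before rotation:
By Malus's law, I₁ = I₀ cos²(55° − 0°) = I₀ cos²(55°) = 0.329 I₀.
I₂ = I₁ cos²(122° − 55°) = 0.329 I₀ · cos²(67°) = 0.05023 I₀.
After rotation:
I₁ = I₀ cos²(14° − 0°) = I₀ cos²(14°) = 0.9415 I₀.
Angle between axes 1 and 2: 72°. I₂ = 0.9415 I₀ · cos²(72°) = 0.0899 I₀.
Ratio = 0.0899 / 0.05023 = 1.79.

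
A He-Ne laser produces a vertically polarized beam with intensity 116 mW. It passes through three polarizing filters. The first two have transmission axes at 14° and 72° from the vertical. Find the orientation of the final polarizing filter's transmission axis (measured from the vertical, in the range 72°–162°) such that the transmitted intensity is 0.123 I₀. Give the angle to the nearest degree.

By Malus's law, I₁ = I₀ cos²(14° − 0°) = I₀ cos²(14°) = 0.9415 I₀.
I₂ = I₁ cos²(72° − 14°) = 0.9415 I₀ · cos²(58°) = 0.2644 I₀.
Need I₃/I₀ = 0.123, so cos²(θ − 72°) = 0.123 / 0.2644 = 0.4652.
θ − 72° = arccos(√0.4652) = 47.0°, giving θ ≈ 72 + 47.0 = 119.0°.

θ ≈ 119°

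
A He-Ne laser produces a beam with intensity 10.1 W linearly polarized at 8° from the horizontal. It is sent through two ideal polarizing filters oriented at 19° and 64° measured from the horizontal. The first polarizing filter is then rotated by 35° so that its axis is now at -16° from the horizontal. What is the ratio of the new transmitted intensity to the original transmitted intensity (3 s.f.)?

I_new/I_old ≈ 0.0522

Before rotation:
I₁ = I₀ cos²(19° − 8°) = I₀ cos²(11°) = 0.9636 I₀.
I₂ = I₁ cos²(64° − 19°) = 0.9636 I₀ · cos²(45°) = 0.4818 I₀.
After rotation:
I₁ = I₀ cos²(-16° − 8°) = I₀ cos²(24°) = 0.8346 I₀.
I₂ = I₁ cos²(64° + 16°) = 0.8346 I₀ · cos²(80°) = 0.02517 I₀.
Ratio = 0.02517 / 0.4818 = 0.05223.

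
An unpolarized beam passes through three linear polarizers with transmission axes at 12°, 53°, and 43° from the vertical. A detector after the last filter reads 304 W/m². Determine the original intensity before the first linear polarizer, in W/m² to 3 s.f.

Unpolarized light through the first polarizer → I₁ = ½ I₀, now polarized at 12°.
I₂ = I₁ cos²(53° − 12°) = 0.5 I₀ · cos²(41°) = 0.2848 I₀.
I₃ = I₂ cos²(43° − 53°) = 0.2848 I₀ · cos²(10°) = 0.2762 I₀.
So 304 W/m² = 0.2762 I₀, giving I₀ = 304/0.2762 = 1101 W/m².

I₀ ≈ 1100 W/m²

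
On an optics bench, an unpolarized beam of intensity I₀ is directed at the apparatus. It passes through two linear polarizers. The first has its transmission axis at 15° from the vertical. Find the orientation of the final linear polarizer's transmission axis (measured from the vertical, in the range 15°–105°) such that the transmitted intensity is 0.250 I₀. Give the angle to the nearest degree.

θ ≈ 60°

Unpolarized light through the first polarizer → I₁ = ½ I₀, now polarized at 15°.
Need I₂/I₀ = 0.25, so cos²(θ − 15°) = 0.25 / 0.5 = 0.5.
θ − 15° = arccos(√0.5) = 45.0°, giving θ ≈ 15 + 45.0 = 60.0°.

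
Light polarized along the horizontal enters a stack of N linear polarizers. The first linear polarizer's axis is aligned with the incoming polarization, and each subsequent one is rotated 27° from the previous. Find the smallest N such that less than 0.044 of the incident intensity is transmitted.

First polarizer is aligned with the polarization: full transmission.
Each further stage multiplies by cos²(27°) = 0.7939.
After N polarizers: T = 0.7939^(N−1). Require T < 0.044 ⇒ N−1 > ln(0.044)/ln(0.7939) = 13.53, so N−1 ≥ 14 and N = 15.
Check: N=15 gives T = 0.03951 < 0.044; N=14 gives T = 0.04976.

N = 15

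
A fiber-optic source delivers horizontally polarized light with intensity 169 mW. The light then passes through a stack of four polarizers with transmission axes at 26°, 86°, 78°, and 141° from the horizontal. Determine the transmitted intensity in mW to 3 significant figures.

I ≈ 6.90 mW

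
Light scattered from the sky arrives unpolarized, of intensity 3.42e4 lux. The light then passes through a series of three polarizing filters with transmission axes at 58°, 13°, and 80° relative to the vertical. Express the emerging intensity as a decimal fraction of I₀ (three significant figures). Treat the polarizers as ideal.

Unpolarized light through the first polarizer → I₁ = 3.42e4 lux/2 = 1.71e+04 lux, polarized at 58°.
I₂ = I₁ · cos²(45°) = 1.71e+04 · 0.5 = 8550 lux.
I₃ = I₂ · cos²(67°) = 8550 · 0.1527 = 1305 lux.
Transmitted fraction = 0.03817.

I/I₀ ≈ 0.0382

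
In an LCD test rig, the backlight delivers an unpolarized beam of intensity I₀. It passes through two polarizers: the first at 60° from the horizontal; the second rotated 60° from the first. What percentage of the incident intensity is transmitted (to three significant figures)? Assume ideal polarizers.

Unpolarized light through the first polarizer → I₁ = ½ I₀, now polarized at 60°.
I₂ = I₁ cos²(60°) = 0.5 · 0.25 I₀ = 0.125 I₀.
That is 12.5% of the incident intensity.

≈ 12.5%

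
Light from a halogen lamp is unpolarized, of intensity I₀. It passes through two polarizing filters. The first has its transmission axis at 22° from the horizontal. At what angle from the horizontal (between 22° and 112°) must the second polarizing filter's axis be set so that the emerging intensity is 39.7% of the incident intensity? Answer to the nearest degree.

Unpolarized light through the first polarizer → I₁ = ½ I₀, now polarized at 22°.
Need I₂/I₀ = 0.397, so cos²(θ − 22°) = 0.397 / 0.5 = 0.794.
θ − 22° = arccos(√0.794) = 27.0°, giving θ ≈ 22 + 27.0 = 49.0°.

θ ≈ 49°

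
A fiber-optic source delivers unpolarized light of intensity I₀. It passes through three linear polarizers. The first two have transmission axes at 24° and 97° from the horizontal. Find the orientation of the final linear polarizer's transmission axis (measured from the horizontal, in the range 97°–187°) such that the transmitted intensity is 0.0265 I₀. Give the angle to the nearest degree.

Unpolarized light through the first polarizer → I₁ = ½ I₀, now polarized at 24°.
I₂ = I₁ cos²(97° − 24°) = 0.5 I₀ · cos²(73°) = 0.04274 I₀.
Need I₃/I₀ = 0.0265, so cos²(θ − 97°) = 0.0265 / 0.04274 = 0.62.
θ − 97° = arccos(√0.62) = 38.1°, giving θ ≈ 97 + 38.1 = 135.1°.

θ ≈ 135°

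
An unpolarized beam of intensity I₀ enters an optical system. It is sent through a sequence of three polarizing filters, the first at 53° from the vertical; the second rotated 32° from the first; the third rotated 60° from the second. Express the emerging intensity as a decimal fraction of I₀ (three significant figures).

Unpolarized light through the first polarizer → I₁ = ½ I₀, now polarized at 53°.
I₂ = I₁ cos²(32°) = 0.5 · 0.7192 I₀ = 0.3596 I₀.
I₃ = I₂ cos²(60°) = 0.3596 · 0.25 I₀ = 0.0899 I₀.
Transmitted fraction = 0.0899.

≈ 0.0899 I₀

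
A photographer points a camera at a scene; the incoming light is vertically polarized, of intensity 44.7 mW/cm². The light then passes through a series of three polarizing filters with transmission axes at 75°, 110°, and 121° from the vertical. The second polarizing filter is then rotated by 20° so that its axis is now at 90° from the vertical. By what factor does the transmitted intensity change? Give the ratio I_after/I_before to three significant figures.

I_new/I_old ≈ 1.06

Before rotation:
By Malus's law, I₁ = I₀ cos²(75° − 0°) = I₀ cos²(75°) = 0.06699 I₀.
I₂ = I₁ cos²(110° − 75°) = 0.06699 I₀ · cos²(35°) = 0.04495 I₀.
I₃ = I₂ cos²(121° − 110°) = 0.04495 I₀ · cos²(11°) = 0.04331 I₀.
After rotation:
I₁ = I₀ cos²(75° − 0°) = I₀ cos²(75°) = 0.06699 I₀.
I₂ = I₁ cos²(90° − 75°) = 0.06699 I₀ · cos²(15°) = 0.0625 I₀.
I₃ = I₂ cos²(121° − 90°) = 0.0625 I₀ · cos²(31°) = 0.04592 I₀.
Ratio = 0.04592 / 0.04331 = 1.06.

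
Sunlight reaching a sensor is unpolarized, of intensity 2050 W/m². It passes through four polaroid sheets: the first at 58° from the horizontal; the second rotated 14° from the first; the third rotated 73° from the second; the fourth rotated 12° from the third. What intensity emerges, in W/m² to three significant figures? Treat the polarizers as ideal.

Unpolarized light through the first polarizer → I₁ = 2050 W/m²/2 = 1025 W/m², polarized at 58°.
I₂ = I₁ · cos²(14°) = 1025 · 0.9415 = 965 W/m².
I₃ = I₂ · cos²(73°) = 965 · 0.08548 = 82.49 W/m².
I₄ = I₃ · cos²(12°) = 82.49 · 0.9568 = 78.92 W/m².

I ≈ 78.9 W/m²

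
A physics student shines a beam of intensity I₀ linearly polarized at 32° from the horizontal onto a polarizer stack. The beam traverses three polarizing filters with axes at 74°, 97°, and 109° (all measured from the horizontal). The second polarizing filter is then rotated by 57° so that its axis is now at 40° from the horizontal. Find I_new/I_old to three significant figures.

I_new/I_old ≈ 0.109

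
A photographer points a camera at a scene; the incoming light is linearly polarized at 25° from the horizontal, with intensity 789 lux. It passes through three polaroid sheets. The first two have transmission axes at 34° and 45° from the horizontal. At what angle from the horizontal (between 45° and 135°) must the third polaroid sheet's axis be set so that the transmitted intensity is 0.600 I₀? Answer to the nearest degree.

θ ≈ 82°

By Malus's law, I₁ = I₀ cos²(34° − 25°) = I₀ cos²(9°) = 0.9755 I₀.
I₂ = I₁ cos²(45° − 34°) = 0.9755 I₀ · cos²(11°) = 0.94 I₀.
Need I₃/I₀ = 0.6, so cos²(θ − 45°) = 0.6 / 0.94 = 0.6383.
θ − 45° = arccos(√0.6383) = 37.0°, giving θ ≈ 45 + 37.0 = 82.0°.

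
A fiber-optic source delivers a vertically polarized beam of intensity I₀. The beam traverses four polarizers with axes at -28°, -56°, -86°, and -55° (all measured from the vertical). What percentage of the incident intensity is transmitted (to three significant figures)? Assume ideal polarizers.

By Malus's law, I₁ = I₀ cos²(-28° − 0°) = I₀ cos²(28°) = 0.7796 I₀.
I₂ = I₁ cos²(-56° + 28°) = 0.7796 I₀ · cos²(28°) = 0.6078 I₀.
I₃ = I₂ cos²(-86° + 56°) = 0.6078 I₀ · cos²(30°) = 0.4558 I₀.
I₄ = I₃ cos²(-55° + 86°) = 0.4558 I₀ · cos²(31°) = 0.3349 I₀.
That is 33.49% of the incident intensity.

≈ 33.5%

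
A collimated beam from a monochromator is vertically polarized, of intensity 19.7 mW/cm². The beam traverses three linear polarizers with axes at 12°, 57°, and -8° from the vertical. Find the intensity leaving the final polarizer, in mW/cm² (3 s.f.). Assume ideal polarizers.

By Malus's law, I₁ = 19.7 mW/cm² · cos²(12°) = 18.85 mW/cm².
I₂ = I₁ · cos²(45°) = 18.85 · 0.5 = 9.424 mW/cm².
I₃ = I₂ · cos²(65°) = 9.424 · 0.1786 = 1.683 mW/cm².

I ≈ 1.68 mW/cm²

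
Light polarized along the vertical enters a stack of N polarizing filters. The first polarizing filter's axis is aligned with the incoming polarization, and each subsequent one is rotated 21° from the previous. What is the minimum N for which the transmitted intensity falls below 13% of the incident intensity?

N = 16

First polarizer is aligned with the polarization: full transmission.
Each further stage multiplies by cos²(21°) = 0.8716.
After N polarizers: T = 0.8716^(N−1). Require T < 0.13 ⇒ N−1 > ln(0.13)/ln(0.8716) = 14.84, so N−1 ≥ 15 and N = 16.
Check: N=16 gives T = 0.1272 < 0.13; N=15 gives T = 0.146.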